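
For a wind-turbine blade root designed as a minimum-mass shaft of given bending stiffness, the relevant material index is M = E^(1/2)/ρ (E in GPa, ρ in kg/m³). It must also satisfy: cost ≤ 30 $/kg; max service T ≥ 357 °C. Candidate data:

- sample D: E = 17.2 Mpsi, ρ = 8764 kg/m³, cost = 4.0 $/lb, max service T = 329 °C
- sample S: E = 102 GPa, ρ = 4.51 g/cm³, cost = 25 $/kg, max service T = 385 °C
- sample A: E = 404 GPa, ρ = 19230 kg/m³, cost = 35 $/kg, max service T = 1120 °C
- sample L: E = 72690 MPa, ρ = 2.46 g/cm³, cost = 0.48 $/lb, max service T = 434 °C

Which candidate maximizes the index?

sample L

Screen on constraints: cost ≤ 30 $/kg; max service T ≥ 357 °C. Survivors: sample S, sample L.
In SI units:
  sample S: E = 102.0 GPa, ρ = 4510 kg/m³
  sample L: E = 72.69 GPa, ρ = 2460 kg/m³
  sample L: M = 3.47×10⁻³
  sample S: M = 2.24×10⁻³
The maximum is for sample L.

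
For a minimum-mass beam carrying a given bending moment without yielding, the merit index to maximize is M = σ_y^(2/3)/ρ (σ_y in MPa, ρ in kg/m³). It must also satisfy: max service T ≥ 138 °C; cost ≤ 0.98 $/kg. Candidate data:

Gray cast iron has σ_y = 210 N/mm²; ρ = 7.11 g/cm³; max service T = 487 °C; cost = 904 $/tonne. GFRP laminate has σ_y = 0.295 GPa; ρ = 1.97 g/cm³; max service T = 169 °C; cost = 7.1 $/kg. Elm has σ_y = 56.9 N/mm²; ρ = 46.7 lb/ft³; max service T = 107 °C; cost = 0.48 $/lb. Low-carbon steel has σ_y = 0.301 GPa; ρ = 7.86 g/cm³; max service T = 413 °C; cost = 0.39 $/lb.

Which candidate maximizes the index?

low-carbon steel

Screen on constraints: max service T ≥ 138 °C; cost ≤ 0.98 $/kg. Survivors: gray cast iron, low-carbon steel.
Putting every candidate on a common basis:
  gray cast iron: σ_y = 210.0 MPa, ρ = 7110 kg/m³
  low-carbon steel: σ_y = 301.0 MPa, ρ = 7860 kg/m³
  low-carbon steel: M = 5.71×10⁻³
  gray cast iron: M = 4.97×10⁻³
Low-carbon steel ranks first.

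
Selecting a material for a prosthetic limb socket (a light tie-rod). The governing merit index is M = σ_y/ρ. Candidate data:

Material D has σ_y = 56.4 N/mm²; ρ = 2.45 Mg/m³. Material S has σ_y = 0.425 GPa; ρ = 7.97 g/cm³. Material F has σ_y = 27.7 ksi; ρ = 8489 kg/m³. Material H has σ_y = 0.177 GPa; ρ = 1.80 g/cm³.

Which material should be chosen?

material H

Normalizing units and computing the index:
  material D: σ_y = 56.40 MPa, ρ = 2450 kg/m³
  material S: σ_y = 425.0 MPa, ρ = 7970 kg/m³
  material F: σ_y = 191.0 MPa, ρ = 8489 kg/m³
  material H: σ_y = 177.0 MPa, ρ = 1800 kg/m³
  material H: M = 98.3 kN·m/kg
  material S: M = 53.3 kN·m/kg
  material D: M = 23.0 kN·m/kg
  material F: M = 22.5 kN·m/kg
The maximum is for material H.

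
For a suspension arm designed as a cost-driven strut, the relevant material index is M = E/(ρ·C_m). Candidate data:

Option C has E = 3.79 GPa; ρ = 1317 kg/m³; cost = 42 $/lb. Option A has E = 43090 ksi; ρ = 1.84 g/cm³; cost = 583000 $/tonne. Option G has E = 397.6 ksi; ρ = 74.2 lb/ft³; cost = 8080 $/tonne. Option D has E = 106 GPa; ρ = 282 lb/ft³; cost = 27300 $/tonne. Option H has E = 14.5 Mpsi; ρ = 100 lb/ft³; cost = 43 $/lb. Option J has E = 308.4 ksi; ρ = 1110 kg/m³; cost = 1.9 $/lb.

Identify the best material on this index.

Putting every candidate on a common basis:
  option C: E = 3.790 GPa, ρ = 1317 kg/m³, cost = 92.59 $/kg
  option A: E = 297.1 GPa, ρ = 1840 kg/m³, cost = 583.0 $/kg
  option G: E = 2.741 GPa, ρ = 1189 kg/m³, cost = 8.080 $/kg
  option D: E = 106.0 GPa, ρ = 4517 kg/m³, cost = 27.30 $/kg
  option H: E = 99.97 GPa, ρ = 1602 kg/m³, cost = 94.80 $/kg
  option J: E = 2.126 GPa, ρ = 1110 kg/m³, cost = 4.189 $/kg
  option D: M = 0.860 MN·m per $
  option H: M = 0.658 MN·m per $
  option J: M = 0.457 MN·m per $
  option G: M = 0.285 MN·m per $
  option A: M = 0.277 MN·m per $
  option C: M = 0.0311 MN·m per $
The maximum is for option D.

option D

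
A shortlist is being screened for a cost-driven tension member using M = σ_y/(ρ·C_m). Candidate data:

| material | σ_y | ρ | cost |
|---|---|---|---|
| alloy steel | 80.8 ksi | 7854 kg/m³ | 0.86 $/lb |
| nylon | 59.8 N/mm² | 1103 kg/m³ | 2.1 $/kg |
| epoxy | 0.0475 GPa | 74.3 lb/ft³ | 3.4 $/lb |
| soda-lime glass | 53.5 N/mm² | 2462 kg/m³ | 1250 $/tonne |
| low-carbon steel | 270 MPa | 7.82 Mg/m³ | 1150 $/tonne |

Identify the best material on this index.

alloy steel

After converting to SI:
  alloy steel: σ_y = 557.1 MPa, ρ = 7854 kg/m³, cost = 1.896 $/kg
  nylon: σ_y = 59.80 MPa, ρ = 1103 kg/m³, cost = 2.100 $/kg
  epoxy: σ_y = 47.50 MPa, ρ = 1190 kg/m³, cost = 7.496 $/kg
  soda-lime glass: σ_y = 53.50 MPa, ρ = 2462 kg/m³, cost = 1.250 $/kg
  low-carbon steel: σ_y = 270.0 MPa, ρ = 7820 kg/m³, cost = 1.150 $/kg
  alloy steel: M = 37.4 kN·m per $
  low-carbon steel: M = 30.0 kN·m per $
  nylon: M = 25.8 kN·m per $
  soda-lime glass: M = 17.4 kN·m per $
  epoxy: M = 5.32 kN·m per $
The maximum is for alloy steel.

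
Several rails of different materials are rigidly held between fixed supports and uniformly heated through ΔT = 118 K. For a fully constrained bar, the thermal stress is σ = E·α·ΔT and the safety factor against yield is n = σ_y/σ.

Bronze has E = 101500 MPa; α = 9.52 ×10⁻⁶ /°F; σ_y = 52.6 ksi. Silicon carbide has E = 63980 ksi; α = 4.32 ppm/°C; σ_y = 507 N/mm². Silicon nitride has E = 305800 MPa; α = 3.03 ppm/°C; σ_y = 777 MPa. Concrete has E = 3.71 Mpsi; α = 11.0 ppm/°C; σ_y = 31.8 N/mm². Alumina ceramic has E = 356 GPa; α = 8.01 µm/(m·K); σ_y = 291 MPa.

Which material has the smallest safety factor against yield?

alumina ceramic

Converting E to GPa, α to ×10⁻⁶/K, σ_y to MPa, then σ and n for each:
  bronze: E = 101.5, α = 17.1, σ_y = 362.7 → σ = 205 MPa, n = 1.77
  silicon carbide: E = 441.1, α = 4.32, σ_y = 507.0 → σ = 225 MPa, n = 2.25
  silicon nitride: E = 305.8, α = 3.03, σ_y = 777.0 → σ = 109 MPa, n = 7.11
  concrete: E = 25.58, α = 11.0, σ_y = 31.80 → σ = 33.2 MPa, n = 0.958
  alumina ceramic: E = 356.0, α = 8.01, σ_y = 291.0 → σ = 336 MPa, n = 0.865
The minimum is alumina ceramic at n = 0.865.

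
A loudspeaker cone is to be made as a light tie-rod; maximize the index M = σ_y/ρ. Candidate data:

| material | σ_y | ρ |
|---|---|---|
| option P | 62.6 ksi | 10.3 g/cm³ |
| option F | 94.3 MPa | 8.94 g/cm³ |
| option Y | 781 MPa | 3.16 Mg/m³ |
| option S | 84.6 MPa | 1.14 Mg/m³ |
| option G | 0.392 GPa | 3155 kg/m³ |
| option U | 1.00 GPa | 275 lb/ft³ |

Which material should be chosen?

Putting every candidate on a common basis:
  option P: σ_y = 431.6 MPa, ρ = 10300 kg/m³
  option F: σ_y = 94.30 MPa, ρ = 8940 kg/m³
  option Y: σ_y = 781.0 MPa, ρ = 3160 kg/m³
  option S: σ_y = 84.60 MPa, ρ = 1140 kg/m³
  option G: σ_y = 392.0 MPa, ρ = 3155 kg/m³
  option U: σ_y = 1000 MPa, ρ = 4405 kg/m³
  option Y: M = 247 kN·m/kg
  option U: M = 227 kN·m/kg
  option G: M = 124 kN·m/kg
  option S: M = 74.2 kN·m/kg
  option P: M = 41.9 kN·m/kg
  option F: M = 10.5 kN·m/kg
Highest index: option Y.

option Y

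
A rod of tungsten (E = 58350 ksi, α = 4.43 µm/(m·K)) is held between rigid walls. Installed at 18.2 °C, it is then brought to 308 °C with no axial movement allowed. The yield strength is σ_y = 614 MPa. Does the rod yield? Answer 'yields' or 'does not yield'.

does not yield

E = 58350 ksi = 402.3 GPa.
ΔT = 289.8 K. Constrained thermal stress σ = E·α·ΔT = 402.3×10³ MPa × 4.43×10⁻⁶ × 289.8 = 516 MPa (compressive).
Compare to σ_y = 614 MPa: σ < σ_y, so it does not yield.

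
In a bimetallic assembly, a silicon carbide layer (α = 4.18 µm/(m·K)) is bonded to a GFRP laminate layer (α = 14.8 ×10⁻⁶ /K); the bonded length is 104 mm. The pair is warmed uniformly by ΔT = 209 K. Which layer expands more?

α(silicon carbide) = 4.18×10⁻⁶/K vs α(GFRP laminate) = 14.8×10⁻⁶/K.
Higher α expands more for the same ΔT: GFRP laminate.

GFRP laminate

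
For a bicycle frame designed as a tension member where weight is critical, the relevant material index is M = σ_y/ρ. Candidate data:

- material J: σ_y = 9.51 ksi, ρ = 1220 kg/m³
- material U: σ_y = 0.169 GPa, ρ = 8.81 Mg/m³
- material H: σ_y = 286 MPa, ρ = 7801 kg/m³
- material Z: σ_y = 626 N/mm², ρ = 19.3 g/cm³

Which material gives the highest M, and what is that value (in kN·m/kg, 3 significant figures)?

Convert each candidate to consistent units, then evaluate M:
  material J: σ_y = 65.57 MPa, ρ = 1220 kg/m³
  material U: σ_y = 169.0 MPa, ρ = 8810 kg/m³
  material H: σ_y = 286.0 MPa, ρ = 7801 kg/m³
  material Z: σ_y = 626.0 MPa, ρ = 19300 kg/m³
  material J: M = 53.7 kN·m/kg
  material H: M = 36.7 kN·m/kg
  material Z: M = 32.4 kN·m/kg
  material U: M = 19.2 kN·m/kg
Highest index: material J.

material J, M = 53.7 kN·m/kg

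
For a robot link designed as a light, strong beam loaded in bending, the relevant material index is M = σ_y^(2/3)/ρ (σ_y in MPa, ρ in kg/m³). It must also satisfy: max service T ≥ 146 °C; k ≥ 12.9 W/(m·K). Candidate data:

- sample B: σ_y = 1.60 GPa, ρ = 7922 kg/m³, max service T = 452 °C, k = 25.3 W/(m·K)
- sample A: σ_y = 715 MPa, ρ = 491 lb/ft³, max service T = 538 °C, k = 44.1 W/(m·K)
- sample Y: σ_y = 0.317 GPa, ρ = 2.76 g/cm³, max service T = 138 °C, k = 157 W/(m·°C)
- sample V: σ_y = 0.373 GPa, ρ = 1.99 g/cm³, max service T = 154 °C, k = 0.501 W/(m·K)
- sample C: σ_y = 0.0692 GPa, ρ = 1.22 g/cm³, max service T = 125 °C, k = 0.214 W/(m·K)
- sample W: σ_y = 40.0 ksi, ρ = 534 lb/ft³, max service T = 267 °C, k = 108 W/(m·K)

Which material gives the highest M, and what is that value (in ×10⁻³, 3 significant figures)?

sample B, M = 17.3×10⁻³

Screen on constraints: max service T ≥ 146 °C; k ≥ 12.9 W/(m·K). Survivors: sample B, sample A, sample W.
In SI units:
  sample B: σ_y = 1600 MPa, ρ = 7922 kg/m³
  sample A: σ_y = 715.0 MPa, ρ = 7865 kg/m³
  sample W: σ_y = 275.8 MPa, ρ = 8554 kg/m³
  sample B: M = 17.3×10⁻³
  sample A: M = 10.2×10⁻³
  sample W: M = 4.95×10⁻³
Highest index: sample B.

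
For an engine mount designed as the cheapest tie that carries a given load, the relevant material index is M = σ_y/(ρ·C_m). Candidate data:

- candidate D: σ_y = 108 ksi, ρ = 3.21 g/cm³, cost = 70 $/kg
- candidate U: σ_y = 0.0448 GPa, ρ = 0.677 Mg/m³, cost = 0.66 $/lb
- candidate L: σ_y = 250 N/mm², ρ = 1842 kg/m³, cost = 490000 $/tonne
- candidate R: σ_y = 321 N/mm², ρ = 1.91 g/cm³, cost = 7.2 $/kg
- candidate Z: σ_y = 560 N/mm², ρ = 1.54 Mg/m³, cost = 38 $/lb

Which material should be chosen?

Normalizing units and computing the index:
  candidate D: σ_y = 744.6 MPa, ρ = 3210 kg/m³, cost = 70.00 $/kg
  candidate U: σ_y = 44.80 MPa, ρ = 677.0 kg/m³, cost = 1.455 $/kg
  candidate L: σ_y = 250.0 MPa, ρ = 1842 kg/m³, cost = 490.0 $/kg
  candidate R: σ_y = 321.0 MPa, ρ = 1910 kg/m³, cost = 7.200 $/kg
  candidate Z: σ_y = 560.0 MPa, ρ = 1540 kg/m³, cost = 83.77 $/kg
  candidate U: M = 45.5 kN·m per $
  candidate R: M = 23.3 kN·m per $
  candidate Z: M = 4.34 kN·m per $
  candidate D: M = 3.31 kN·m per $
  candidate L: M = 0.277 kN·m per $
Candidate U ranks first.

candidate U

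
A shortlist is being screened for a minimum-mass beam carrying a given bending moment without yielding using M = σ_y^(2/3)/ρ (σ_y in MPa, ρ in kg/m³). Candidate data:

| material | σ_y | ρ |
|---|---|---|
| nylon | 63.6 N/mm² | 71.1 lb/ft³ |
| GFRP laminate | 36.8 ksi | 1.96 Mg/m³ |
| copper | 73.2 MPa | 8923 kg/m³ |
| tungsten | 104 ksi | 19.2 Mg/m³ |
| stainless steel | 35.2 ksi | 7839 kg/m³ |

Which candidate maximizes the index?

In SI units:
  nylon: σ_y = 63.60 MPa, ρ = 1139 kg/m³
  GFRP laminate: σ_y = 253.7 MPa, ρ = 1960 kg/m³
  copper: σ_y = 73.20 MPa, ρ = 8923 kg/m³
  tungsten: σ_y = 717.1 MPa, ρ = 19200 kg/m³
  stainless steel: σ_y = 242.7 MPa, ρ = 7839 kg/m³
  GFRP laminate: M = 20.4×10⁻³
  nylon: M = 14.0×10⁻³
  stainless steel: M = 4.96×10⁻³
  tungsten: M = 4.17×10⁻³
  copper: M = 1.96×10⁻³
GFRP laminate ranks first.

GFRP laminate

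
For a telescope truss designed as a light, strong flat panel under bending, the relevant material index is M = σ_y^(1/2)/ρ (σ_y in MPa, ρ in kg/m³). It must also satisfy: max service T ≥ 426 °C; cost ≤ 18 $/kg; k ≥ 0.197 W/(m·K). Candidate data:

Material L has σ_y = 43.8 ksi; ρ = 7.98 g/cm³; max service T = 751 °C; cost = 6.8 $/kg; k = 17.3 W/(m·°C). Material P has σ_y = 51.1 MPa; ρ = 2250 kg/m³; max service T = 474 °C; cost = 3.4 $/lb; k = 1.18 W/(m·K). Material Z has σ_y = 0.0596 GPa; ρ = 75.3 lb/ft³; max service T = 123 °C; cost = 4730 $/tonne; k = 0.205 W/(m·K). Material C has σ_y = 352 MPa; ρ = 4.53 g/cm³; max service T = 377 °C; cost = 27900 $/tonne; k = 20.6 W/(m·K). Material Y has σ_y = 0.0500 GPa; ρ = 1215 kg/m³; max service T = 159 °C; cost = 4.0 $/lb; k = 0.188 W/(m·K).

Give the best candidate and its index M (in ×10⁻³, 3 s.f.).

material P, M = 3.18×10⁻³

Screen on constraints: max service T ≥ 426 °C; cost ≤ 18 $/kg; k ≥ 0.197 W/(m·K). Survivors: material L, material P.
Normalizing units and computing the index:
  material L: σ_y = 302.0 MPa, ρ = 7980 kg/m³
  material P: σ_y = 51.10 MPa, ρ = 2250 kg/m³
  material P: M = 3.18×10⁻³
  material L: M = 2.18×10⁻³
Highest index: material P.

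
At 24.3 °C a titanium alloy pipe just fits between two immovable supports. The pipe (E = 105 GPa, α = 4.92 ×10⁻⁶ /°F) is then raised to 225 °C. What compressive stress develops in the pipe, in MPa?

187 MPa

α = 4.92×10⁻⁶/°F × 9/5 = 8.86×10⁻⁶/K.
ΔT = 200.7 K. Constrained thermal stress σ = E·α·ΔT = 105.0×10³ MPa × 8.86×10⁻⁶ × 200.7 = 187 MPa (compressive).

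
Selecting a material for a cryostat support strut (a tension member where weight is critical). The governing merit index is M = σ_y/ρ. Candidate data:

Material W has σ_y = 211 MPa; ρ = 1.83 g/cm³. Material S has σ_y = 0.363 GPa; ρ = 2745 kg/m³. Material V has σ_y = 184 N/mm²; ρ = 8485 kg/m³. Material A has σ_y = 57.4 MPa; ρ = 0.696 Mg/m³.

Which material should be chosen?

Putting every candidate on a common basis:
  material W: σ_y = 211.0 MPa, ρ = 1830 kg/m³
  material S: σ_y = 363.0 MPa, ρ = 2745 kg/m³
  material V: σ_y = 184.0 MPa, ρ = 8485 kg/m³
  material A: σ_y = 57.40 MPa, ρ = 696.0 kg/m³
  material S: M = 132 kN·m/kg
  material W: M = 115 kN·m/kg
  material A: M = 82.5 kN·m/kg
  material V: M = 21.7 kN·m/kg
Material S ranks first.

material S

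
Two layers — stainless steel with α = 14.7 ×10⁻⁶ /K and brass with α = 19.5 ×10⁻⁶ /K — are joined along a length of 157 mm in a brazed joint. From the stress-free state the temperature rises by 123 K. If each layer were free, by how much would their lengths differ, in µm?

92.7 µm

Δα = |14.7 − 19.5|×10⁻⁶/K = 4.80×10⁻⁶/K.
ΔL_mismatch = Δα·L·ΔT = 4.80×10⁻⁶ × 157.0 mm × 123.0 K = 92.7 µm.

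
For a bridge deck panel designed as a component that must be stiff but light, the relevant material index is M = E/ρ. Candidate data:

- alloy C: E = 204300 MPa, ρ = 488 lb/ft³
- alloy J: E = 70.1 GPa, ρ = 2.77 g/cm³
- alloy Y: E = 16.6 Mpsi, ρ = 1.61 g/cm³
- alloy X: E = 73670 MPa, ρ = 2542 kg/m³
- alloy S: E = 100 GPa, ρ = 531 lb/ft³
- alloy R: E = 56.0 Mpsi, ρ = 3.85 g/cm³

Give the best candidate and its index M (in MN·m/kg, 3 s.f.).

Putting every candidate on a common basis:
  alloy C: E = 204.3 GPa, ρ = 7817 kg/m³
  alloy J: E = 70.10 GPa, ρ = 2770 kg/m³
  alloy Y: E = 114.5 GPa, ρ = 1610 kg/m³
  alloy X: E = 73.67 GPa, ρ = 2542 kg/m³
  alloy S: E = 100.0 GPa, ρ = 8506 kg/m³
  alloy R: E = 386.1 GPa, ρ = 3850 kg/m³
  alloy R: M = 100 MN·m/kg
  alloy Y: M = 71.1 MN·m/kg
  alloy X: M = 29.0 MN·m/kg
  alloy C: M = 26.1 MN·m/kg
  alloy J: M = 25.3 MN·m/kg
  alloy S: M = 11.8 MN·m/kg
Alloy R ranks first.

alloy R, M = 100 MN·m/kg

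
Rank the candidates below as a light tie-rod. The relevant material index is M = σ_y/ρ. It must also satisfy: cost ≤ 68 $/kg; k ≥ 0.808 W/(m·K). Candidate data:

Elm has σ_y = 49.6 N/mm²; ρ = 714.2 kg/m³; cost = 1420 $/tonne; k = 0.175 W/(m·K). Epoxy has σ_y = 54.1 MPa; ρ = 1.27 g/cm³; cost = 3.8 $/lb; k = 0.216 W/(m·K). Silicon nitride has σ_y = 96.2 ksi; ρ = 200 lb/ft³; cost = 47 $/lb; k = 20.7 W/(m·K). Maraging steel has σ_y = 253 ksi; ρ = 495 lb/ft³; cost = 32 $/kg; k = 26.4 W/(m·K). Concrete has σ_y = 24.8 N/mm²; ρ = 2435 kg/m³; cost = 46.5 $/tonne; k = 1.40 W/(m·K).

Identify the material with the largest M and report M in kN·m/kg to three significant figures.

Screen on constraints: cost ≤ 68 $/kg; k ≥ 0.808 W/(m·K). Survivors: maraging steel, concrete.
In SI units:
  maraging steel: σ_y = 1744 MPa, ρ = 7929 kg/m³
  concrete: σ_y = 24.80 MPa, ρ = 2435 kg/m³
  maraging steel: M = 220 kN·m/kg
  concrete: M = 10.2 kN·m/kg
Maraging steel has the largest M.

maraging steel, M = 220 kN·m/kg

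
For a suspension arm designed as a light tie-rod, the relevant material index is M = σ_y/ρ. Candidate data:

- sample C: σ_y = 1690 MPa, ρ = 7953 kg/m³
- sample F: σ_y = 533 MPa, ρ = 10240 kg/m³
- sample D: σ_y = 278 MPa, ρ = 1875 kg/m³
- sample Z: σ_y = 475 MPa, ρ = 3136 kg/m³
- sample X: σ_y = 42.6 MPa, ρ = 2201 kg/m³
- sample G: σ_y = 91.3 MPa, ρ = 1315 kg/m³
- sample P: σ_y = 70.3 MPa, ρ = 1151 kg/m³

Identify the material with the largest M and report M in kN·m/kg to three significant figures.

sample C, M = 212 kN·m/kg

Per-candidate index values:
  sample C: M = 212 kN·m/kg
  sample Z: M = 151 kN·m/kg
  sample D: M = 148 kN·m/kg
  sample G: M = 69.4 kN·m/kg
  sample P: M = 61.1 kN·m/kg
  sample F: M = 52.1 kN·m/kg
  sample X: M = 19.4 kN·m/kg
Highest index: sample C.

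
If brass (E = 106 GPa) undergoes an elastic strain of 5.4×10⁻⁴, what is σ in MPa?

57.2 MPa

σ = E·ε = 106000 MPa × 5.4×10⁻⁴ = 57.2 MPa.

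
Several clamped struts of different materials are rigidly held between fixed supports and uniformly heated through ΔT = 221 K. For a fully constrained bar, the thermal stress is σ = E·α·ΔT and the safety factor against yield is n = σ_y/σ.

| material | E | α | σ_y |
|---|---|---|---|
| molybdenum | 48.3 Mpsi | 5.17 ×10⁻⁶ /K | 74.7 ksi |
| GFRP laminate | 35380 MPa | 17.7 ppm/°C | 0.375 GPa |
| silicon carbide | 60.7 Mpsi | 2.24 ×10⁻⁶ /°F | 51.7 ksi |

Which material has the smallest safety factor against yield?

Per material, after unit conversion:
  molybdenum: E = 333.0, α = 5.17, σ_y = 515.0 → σ = 380 MPa, n = 1.35
  GFRP laminate: E = 35.38, α = 17.7, σ_y = 375.0 → σ = 138 MPa, n = 2.71
  silicon carbide: E = 418.5, α = 4.03, σ_y = 356.5 → σ = 373 MPa, n = 0.956
Silicon carbide has the lowest safety factor, n = 0.956.

silicon carbide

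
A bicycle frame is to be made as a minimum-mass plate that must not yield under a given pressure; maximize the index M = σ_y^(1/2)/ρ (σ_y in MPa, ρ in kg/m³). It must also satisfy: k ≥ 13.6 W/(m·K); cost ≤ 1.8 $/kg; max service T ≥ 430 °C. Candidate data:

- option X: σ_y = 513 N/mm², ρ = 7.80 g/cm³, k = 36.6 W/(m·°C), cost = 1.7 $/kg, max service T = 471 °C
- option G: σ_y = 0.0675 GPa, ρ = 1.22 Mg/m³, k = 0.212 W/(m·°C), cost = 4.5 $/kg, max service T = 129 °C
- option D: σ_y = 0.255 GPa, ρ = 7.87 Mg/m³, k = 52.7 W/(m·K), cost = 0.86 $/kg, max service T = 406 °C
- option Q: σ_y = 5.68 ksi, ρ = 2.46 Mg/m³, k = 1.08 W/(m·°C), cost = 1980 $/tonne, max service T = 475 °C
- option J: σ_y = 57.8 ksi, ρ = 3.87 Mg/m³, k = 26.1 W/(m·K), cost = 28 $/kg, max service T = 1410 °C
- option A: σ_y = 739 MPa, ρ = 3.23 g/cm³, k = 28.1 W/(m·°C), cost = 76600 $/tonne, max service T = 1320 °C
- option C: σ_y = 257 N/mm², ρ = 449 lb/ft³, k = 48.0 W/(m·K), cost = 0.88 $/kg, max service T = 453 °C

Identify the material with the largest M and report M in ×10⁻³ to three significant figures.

Screen on constraints: k ≥ 13.6 W/(m·K); cost ≤ 1.8 $/kg; max service T ≥ 430 °C. Survivors: option X, option C.
Convert each candidate to consistent units, then evaluate M:
  option X: σ_y = 513.0 MPa, ρ = 7800 kg/m³
  option C: σ_y = 257.0 MPa, ρ = 7192 kg/m³
  option X: M = 2.90×10⁻³
  option C: M = 2.23×10⁻³
Highest index: option X.

option X, M = 2.90×10⁻³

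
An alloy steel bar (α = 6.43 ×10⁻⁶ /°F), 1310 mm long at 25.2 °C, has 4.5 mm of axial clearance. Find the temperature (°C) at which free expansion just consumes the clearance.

322 °C

α = 6.43×10⁻⁶/°F × 9/5 = 11.6×10⁻⁶/K.
α·L₀·ΔT = 4.5 mm ⇒ ΔT = 4.5 / (11.6×10⁻⁶ × 1310.0) = 296.8 K.
T = 25.2 + 296.8 = 322.0 °C.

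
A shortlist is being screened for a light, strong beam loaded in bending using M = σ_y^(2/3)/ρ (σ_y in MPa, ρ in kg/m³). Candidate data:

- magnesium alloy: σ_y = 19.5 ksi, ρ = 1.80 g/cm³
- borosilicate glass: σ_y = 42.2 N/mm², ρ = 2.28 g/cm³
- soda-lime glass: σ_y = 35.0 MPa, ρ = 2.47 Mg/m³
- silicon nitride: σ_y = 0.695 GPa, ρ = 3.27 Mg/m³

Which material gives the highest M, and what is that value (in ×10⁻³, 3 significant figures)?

In SI units:
  magnesium alloy: σ_y = 134.4 MPa, ρ = 1800 kg/m³
  borosilicate glass: σ_y = 42.20 MPa, ρ = 2280 kg/m³
  soda-lime glass: σ_y = 35.00 MPa, ρ = 2470 kg/m³
  silicon nitride: σ_y = 695.0 MPa, ρ = 3270 kg/m³
  silicon nitride: M = 24.0×10⁻³
  magnesium alloy: M = 14.6×10⁻³
  borosilicate glass: M = 5.32×10⁻³
  soda-lime glass: M = 4.33×10⁻³
Silicon nitride has the largest M.

silicon nitride, M = 24.0×10⁻³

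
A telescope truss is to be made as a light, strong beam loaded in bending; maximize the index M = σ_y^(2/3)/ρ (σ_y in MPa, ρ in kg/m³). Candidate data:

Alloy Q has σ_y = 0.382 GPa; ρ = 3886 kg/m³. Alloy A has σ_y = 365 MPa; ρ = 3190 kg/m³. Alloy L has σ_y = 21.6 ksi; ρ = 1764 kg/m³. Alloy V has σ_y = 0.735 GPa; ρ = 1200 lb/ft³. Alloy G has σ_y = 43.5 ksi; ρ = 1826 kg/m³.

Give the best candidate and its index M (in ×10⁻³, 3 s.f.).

Normalizing units and computing the index:
  alloy Q: σ_y = 382.0 MPa, ρ = 3886 kg/m³
  alloy A: σ_y = 365.0 MPa, ρ = 3190 kg/m³
  alloy L: σ_y = 148.9 MPa, ρ = 1764 kg/m³
  alloy V: σ_y = 735.0 MPa, ρ = 19220 kg/m³
  alloy G: σ_y = 299.9 MPa, ρ = 1826 kg/m³
  alloy G: M = 24.5×10⁻³
  alloy A: M = 16.0×10⁻³
  alloy L: M = 15.9×10⁻³
  alloy Q: M = 13.5×10⁻³
  alloy V: M = 4.24×10⁻³
The maximum is for alloy G.

alloy G, M = 24.5×10⁻³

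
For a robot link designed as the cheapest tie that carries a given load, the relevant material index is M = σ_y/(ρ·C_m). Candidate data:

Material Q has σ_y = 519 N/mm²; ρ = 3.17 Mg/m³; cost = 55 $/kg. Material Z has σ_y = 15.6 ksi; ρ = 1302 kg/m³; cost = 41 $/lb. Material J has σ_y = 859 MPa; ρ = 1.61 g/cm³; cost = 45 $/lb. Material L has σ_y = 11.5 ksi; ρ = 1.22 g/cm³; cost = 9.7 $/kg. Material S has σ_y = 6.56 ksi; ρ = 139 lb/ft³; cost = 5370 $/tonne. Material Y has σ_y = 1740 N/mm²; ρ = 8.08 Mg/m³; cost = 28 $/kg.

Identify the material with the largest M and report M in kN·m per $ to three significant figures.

material Y, M = 7.69 kN·m per $

Normalizing units and computing the index:
  material Q: σ_y = 519.0 MPa, ρ = 3170 kg/m³, cost = 55.00 $/kg
  material Z: σ_y = 107.6 MPa, ρ = 1302 kg/m³, cost = 90.39 $/kg
  material J: σ_y = 859.0 MPa, ρ = 1610 kg/m³, cost = 99.21 $/kg
  material L: σ_y = 79.29 MPa, ρ = 1220 kg/m³, cost = 9.700 $/kg
  material S: σ_y = 45.23 MPa, ρ = 2227 kg/m³, cost = 5.370 $/kg
  material Y: σ_y = 1740 MPa, ρ = 8080 kg/m³, cost = 28.00 $/kg
  material Y: M = 7.69 kN·m per $
  material L: M = 6.70 kN·m per $
  material J: M = 5.38 kN·m per $
  material S: M = 3.78 kN·m per $
  material Q: M = 2.98 kN·m per $
  material Z: M = 0.914 kN·m per $
Highest index: material Y.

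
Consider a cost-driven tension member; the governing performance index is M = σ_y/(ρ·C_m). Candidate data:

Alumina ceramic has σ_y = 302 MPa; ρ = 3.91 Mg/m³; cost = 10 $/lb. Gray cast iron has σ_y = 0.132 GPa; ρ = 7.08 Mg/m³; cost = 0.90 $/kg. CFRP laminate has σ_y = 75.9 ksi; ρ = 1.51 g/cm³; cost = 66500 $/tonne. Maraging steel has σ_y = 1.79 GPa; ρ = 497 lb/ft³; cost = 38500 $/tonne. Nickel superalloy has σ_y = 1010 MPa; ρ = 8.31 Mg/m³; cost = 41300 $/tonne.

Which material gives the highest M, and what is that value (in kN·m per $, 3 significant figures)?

gray cast iron, M = 20.7 kN·m per $

In SI units:
  alumina ceramic: σ_y = 302.0 MPa, ρ = 3910 kg/m³, cost = 22.05 $/kg
  gray cast iron: σ_y = 132.0 MPa, ρ = 7080 kg/m³, cost = 0.9000 $/kg
  CFRP laminate: σ_y = 523.3 MPa, ρ = 1510 kg/m³, cost = 66.50 $/kg
  maraging steel: σ_y = 1790 MPa, ρ = 7961 kg/m³, cost = 38.50 $/kg
  nickel superalloy: σ_y = 1010 MPa, ρ = 8310 kg/m³, cost = 41.30 $/kg
  gray cast iron: M = 20.7 kN·m per $
  maraging steel: M = 5.84 kN·m per $
  CFRP laminate: M = 5.21 kN·m per $
  alumina ceramic: M = 3.50 kN·m per $
  nickel superalloy: M = 2.94 kN·m per $
Gray cast iron has the largest M.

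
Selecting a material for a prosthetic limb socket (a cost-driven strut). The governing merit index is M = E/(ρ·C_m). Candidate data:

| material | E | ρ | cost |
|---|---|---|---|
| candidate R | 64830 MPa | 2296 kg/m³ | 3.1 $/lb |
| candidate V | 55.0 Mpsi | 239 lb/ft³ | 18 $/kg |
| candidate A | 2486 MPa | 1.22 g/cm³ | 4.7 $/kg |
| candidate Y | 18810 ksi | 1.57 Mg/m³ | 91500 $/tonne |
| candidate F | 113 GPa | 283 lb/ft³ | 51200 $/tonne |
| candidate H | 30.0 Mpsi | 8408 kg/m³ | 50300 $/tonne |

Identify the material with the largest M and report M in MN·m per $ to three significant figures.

Normalizing units and computing the index:
  candidate R: E = 64.83 GPa, ρ = 2296 kg/m³, cost = 6.834 $/kg
  candidate V: E = 379.2 GPa, ρ = 3828 kg/m³, cost = 18.00 $/kg
  candidate A: E = 2.486 GPa, ρ = 1220 kg/m³, cost = 4.700 $/kg
  candidate Y: E = 129.7 GPa, ρ = 1570 kg/m³, cost = 91.50 $/kg
  candidate F: E = 113.0 GPa, ρ = 4533 kg/m³, cost = 51.20 $/kg
  candidate H: E = 206.8 GPa, ρ = 8408 kg/m³, cost = 50.30 $/kg
  candidate V: M = 5.50 MN·m per $
  candidate R: M = 4.13 MN·m per $
  candidate Y: M = 0.903 MN·m per $
  candidate H: M = 0.489 MN·m per $
  candidate F: M = 0.487 MN·m per $
  candidate A: M = 0.434 MN·m per $
Highest index: candidate V.

candidate V, M = 5.50 MN·m per $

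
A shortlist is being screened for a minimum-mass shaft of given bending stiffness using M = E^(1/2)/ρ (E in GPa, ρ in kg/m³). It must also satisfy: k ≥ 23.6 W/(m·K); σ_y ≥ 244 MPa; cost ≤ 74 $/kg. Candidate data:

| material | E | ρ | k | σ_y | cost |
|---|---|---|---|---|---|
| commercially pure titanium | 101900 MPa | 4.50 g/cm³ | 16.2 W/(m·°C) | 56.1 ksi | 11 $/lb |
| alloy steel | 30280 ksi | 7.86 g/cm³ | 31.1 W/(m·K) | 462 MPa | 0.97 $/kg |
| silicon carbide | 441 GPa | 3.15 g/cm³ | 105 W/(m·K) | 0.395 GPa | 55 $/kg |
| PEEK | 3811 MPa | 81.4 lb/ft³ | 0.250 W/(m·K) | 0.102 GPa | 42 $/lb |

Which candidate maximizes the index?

silicon carbide

Screen on constraints: k ≥ 23.6 W/(m·K); σ_y ≥ 244 MPa; cost ≤ 74 $/kg. Survivors: alloy steel, silicon carbide.
After converting to SI:
  alloy steel: E = 208.8 GPa, ρ = 7860 kg/m³
  silicon carbide: E = 441.0 GPa, ρ = 3150 kg/m³
  silicon carbide: M = 6.67×10⁻³
  alloy steel: M = 1.84×10⁻³
Silicon carbide has the largest M.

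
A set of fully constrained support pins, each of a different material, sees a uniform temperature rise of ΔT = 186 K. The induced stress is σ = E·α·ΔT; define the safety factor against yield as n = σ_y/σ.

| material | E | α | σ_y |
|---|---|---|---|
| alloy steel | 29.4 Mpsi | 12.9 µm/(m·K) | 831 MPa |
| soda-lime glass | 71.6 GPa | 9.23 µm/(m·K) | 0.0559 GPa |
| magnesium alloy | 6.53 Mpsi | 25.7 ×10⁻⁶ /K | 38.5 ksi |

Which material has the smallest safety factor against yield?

soda-lime glass

Converting E to GPa, α to ×10⁻⁶/K, σ_y to MPa, then σ and n for each:
  alloy steel: E = 202.7, α = 12.9, σ_y = 831.0 → σ = 486 MPa, n = 1.71
  soda-lime glass: E = 71.60, α = 9.23, σ_y = 55.90 → σ = 123 MPa, n = 0.455
  magnesium alloy: E = 45.02, α = 25.7, σ_y = 265.4 → σ = 215 MPa, n = 1.23
Soda-lime glass has the lowest safety factor, n = 0.455.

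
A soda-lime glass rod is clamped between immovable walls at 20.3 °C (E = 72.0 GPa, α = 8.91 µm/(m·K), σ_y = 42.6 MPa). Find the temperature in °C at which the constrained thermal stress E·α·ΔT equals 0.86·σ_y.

E·α·ΔT = 36.64 MPa ⇒ ΔT = 36.64 / (72.00×10³ × 8.91×10⁻⁶) = 57.11 K.
T = 20.3 + 57.11 = 77.41 °C.

77.4 °C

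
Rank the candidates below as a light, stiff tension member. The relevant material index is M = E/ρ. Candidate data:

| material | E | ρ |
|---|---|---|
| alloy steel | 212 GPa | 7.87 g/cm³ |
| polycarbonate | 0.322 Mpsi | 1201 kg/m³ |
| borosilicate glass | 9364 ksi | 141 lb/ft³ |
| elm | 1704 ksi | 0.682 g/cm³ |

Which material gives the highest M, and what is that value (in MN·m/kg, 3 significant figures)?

borosilicate glass, M = 28.6 MN·m/kg

Normalizing units and computing the index:
  alloy steel: E = 212.0 GPa, ρ = 7870 kg/m³
  polycarbonate: E = 2.220 GPa, ρ = 1201 kg/m³
  borosilicate glass: E = 64.56 GPa, ρ = 2259 kg/m³
  elm: E = 11.75 GPa, ρ = 682.0 kg/m³
  borosilicate glass: M = 28.6 MN·m/kg
  alloy steel: M = 26.9 MN·m/kg
  elm: M = 17.2 MN·m/kg
  polycarbonate: M = 1.85 MN·m/kg
Highest index: borosilicate glass.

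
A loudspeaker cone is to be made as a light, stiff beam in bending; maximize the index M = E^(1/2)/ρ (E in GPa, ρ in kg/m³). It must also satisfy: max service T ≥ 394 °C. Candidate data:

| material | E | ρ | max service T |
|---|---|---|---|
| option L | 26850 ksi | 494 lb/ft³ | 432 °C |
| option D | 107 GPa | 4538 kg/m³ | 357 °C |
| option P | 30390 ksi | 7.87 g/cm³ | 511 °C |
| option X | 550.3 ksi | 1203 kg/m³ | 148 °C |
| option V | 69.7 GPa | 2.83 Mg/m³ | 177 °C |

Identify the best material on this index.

Screen on constraints: max service T ≥ 394 °C. Survivors: option L, option P.
Convert each candidate to consistent units, then evaluate M:
  option L: E = 185.1 GPa, ρ = 7913 kg/m³
  option P: E = 209.5 GPa, ρ = 7870 kg/m³
  option P: M = 1.84×10⁻³
  option L: M = 1.72×10⁻³
The maximum is for option P.

option P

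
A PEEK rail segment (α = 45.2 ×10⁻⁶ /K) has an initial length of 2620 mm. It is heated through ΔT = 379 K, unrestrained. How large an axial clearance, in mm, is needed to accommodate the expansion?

ΔL = α·L₀·ΔT = 45.2×10⁻⁶ × 2620 mm × 379.0 K = 44.9 mm.

44.9 mm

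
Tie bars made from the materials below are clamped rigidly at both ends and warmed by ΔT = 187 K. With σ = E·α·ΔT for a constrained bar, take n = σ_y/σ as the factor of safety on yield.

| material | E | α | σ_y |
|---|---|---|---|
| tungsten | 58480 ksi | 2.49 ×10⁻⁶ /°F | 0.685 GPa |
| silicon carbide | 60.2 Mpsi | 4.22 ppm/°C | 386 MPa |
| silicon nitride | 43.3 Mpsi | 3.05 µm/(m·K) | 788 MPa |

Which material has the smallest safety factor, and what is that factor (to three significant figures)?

silicon carbide, n = 1.18

Per material, after unit conversion:
  tungsten: E = 403.2, α = 4.48, σ_y = 685.0 → σ = 338 MPa, n = 2.03
  silicon carbide: E = 415.1, α = 4.22, σ_y = 386.0 → σ = 328 MPa, n = 1.18
  silicon nitride: E = 298.5, α = 3.05, σ_y = 788.0 → σ = 170 MPa, n = 4.63
Silicon carbide has the lowest safety factor, n = 1.18.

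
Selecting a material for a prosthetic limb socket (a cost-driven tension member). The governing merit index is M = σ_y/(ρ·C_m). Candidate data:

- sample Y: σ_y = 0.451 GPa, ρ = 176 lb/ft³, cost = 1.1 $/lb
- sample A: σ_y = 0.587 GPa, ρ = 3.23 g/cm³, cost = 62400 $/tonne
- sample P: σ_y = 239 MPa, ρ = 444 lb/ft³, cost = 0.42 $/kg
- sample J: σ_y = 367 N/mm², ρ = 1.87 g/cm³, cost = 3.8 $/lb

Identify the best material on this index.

sample P

Putting every candidate on a common basis:
  sample Y: σ_y = 451.0 MPa, ρ = 2819 kg/m³, cost = 2.425 $/kg
  sample A: σ_y = 587.0 MPa, ρ = 3230 kg/m³, cost = 62.40 $/kg
  sample P: σ_y = 239.0 MPa, ρ = 7112 kg/m³, cost = 0.4200 $/kg
  sample J: σ_y = 367.0 MPa, ρ = 1870 kg/m³, cost = 8.377 $/kg
  sample P: M = 80.0 kN·m per $
  sample Y: M = 66.0 kN·m per $
  sample J: M = 23.4 kN·m per $
  sample A: M = 2.91 kN·m per $
The maximum is for sample P.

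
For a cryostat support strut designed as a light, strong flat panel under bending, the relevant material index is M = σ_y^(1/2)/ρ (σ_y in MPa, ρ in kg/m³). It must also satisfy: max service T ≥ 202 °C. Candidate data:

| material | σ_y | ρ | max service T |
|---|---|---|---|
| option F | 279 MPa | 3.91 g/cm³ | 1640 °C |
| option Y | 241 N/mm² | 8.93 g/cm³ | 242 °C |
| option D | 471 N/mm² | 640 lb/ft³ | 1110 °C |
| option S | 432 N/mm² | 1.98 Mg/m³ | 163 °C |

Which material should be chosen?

Screen on constraints: max service T ≥ 202 °C. Survivors: option F, option Y, option D.
Convert each candidate to consistent units, then evaluate M:
  option F: σ_y = 279.0 MPa, ρ = 3910 kg/m³
  option Y: σ_y = 241.0 MPa, ρ = 8930 kg/m³
  option D: σ_y = 471.0 MPa, ρ = 10250 kg/m³
  option F: M = 4.27×10⁻³
  option D: M = 2.12×10⁻³
  option Y: M = 1.74×10⁻³
Option F ranks first.

option F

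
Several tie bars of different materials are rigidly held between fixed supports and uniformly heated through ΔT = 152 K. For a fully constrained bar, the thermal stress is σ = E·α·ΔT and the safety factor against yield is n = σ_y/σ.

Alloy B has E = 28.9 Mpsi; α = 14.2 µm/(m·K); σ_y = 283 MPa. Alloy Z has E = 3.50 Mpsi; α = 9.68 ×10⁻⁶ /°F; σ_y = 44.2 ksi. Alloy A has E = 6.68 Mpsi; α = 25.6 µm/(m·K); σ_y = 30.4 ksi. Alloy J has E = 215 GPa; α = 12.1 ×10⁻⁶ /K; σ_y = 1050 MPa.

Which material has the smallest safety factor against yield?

alloy B

With everything in SI (GPa, ×10⁻⁶/K, MPa):
  alloy B: E = 199.3, α = 14.2, σ_y = 283.0 → σ = 430 MPa, n = 0.658
  alloy Z: E = 24.13, α = 17.4, σ_y = 304.7 → σ = 63.9 MPa, n = 4.77
  alloy A: E = 46.06, α = 25.6, σ_y = 209.6 → σ = 179 MPa, n = 1.17
  alloy J: E = 215.0, α = 12.1, σ_y = 1050 → σ = 395 MPa, n = 2.66
Alloy B has the lowest safety factor, n = 0.658.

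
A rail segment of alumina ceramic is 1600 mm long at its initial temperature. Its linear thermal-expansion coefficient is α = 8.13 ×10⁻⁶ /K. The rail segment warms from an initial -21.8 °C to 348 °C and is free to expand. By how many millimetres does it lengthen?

4.81 mm

ΔT = 348 − (-21.8) = 369.8 K.
ΔL = α·L₀·ΔT = 8.13×10⁻⁶ × 1600 mm × 369.8 K = 4.81 mm.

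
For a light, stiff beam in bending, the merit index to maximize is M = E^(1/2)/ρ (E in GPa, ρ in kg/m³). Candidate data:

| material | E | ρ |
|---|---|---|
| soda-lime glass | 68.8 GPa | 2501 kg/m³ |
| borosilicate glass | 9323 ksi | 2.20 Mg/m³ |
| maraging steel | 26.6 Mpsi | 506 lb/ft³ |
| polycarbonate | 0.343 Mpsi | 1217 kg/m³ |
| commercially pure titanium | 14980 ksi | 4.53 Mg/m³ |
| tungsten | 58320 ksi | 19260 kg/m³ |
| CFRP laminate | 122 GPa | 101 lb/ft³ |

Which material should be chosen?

CFRP laminate

In SI units:
  soda-lime glass: E = 68.80 GPa, ρ = 2501 kg/m³
  borosilicate glass: E = 64.28 GPa, ρ = 2200 kg/m³
  maraging steel: E = 183.4 GPa, ρ = 8105 kg/m³
  polycarbonate: E = 2.365 GPa, ρ = 1217 kg/m³
  commercially pure titanium: E = 103.3 GPa, ρ = 4530 kg/m³
  tungsten: E = 402.1 GPa, ρ = 19260 kg/m³
  CFRP laminate: E = 122.0 GPa, ρ = 1618 kg/m³
  CFRP laminate: M = 6.83×10⁻³
  borosilicate glass: M = 3.64×10⁻³
  soda-lime glass: M = 3.32×10⁻³
  commercially pure titanium: M = 2.24×10⁻³
  maraging steel: M = 1.67×10⁻³
  polycarbonate: M = 1.26×10⁻³
  tungsten: M = 1.04×10⁻³
The maximum is for CFRP laminate.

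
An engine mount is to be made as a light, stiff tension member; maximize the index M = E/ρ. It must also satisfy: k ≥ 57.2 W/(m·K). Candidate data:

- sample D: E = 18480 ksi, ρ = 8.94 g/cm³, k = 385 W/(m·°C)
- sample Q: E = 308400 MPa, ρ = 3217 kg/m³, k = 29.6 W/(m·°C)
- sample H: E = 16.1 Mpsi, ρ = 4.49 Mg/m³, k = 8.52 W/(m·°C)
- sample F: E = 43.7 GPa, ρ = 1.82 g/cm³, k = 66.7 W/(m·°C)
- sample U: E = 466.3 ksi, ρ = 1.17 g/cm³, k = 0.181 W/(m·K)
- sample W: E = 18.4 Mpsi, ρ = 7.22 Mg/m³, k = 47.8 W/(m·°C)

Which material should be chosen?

Screen on constraints: k ≥ 57.2 W/(m·K). Survivors: sample D, sample F.
In SI units:
  sample D: E = 127.4 GPa, ρ = 8940 kg/m³
  sample F: E = 43.70 GPa, ρ = 1820 kg/m³
  sample F: M = 24.0 MN·m/kg
  sample D: M = 14.3 MN·m/kg
Highest index: sample F.

sample F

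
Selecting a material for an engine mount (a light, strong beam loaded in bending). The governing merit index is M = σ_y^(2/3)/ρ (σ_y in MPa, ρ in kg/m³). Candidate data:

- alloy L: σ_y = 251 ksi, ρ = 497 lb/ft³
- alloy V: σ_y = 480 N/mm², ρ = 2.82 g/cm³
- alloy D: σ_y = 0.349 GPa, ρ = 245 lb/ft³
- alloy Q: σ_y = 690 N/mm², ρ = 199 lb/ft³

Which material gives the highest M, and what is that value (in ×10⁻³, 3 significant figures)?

alloy Q, M = 24.5×10⁻³

In SI units:
  alloy L: σ_y = 1731 MPa, ρ = 7961 kg/m³
  alloy V: σ_y = 480.0 MPa, ρ = 2820 kg/m³
  alloy D: σ_y = 349.0 MPa, ρ = 3925 kg/m³
  alloy Q: σ_y = 690.0 MPa, ρ = 3188 kg/m³
  alloy Q: M = 24.5×10⁻³
  alloy V: M = 21.7×10⁻³
  alloy L: M = 18.1×10⁻³
  alloy D: M = 12.6×10⁻³
Highest index: alloy Q.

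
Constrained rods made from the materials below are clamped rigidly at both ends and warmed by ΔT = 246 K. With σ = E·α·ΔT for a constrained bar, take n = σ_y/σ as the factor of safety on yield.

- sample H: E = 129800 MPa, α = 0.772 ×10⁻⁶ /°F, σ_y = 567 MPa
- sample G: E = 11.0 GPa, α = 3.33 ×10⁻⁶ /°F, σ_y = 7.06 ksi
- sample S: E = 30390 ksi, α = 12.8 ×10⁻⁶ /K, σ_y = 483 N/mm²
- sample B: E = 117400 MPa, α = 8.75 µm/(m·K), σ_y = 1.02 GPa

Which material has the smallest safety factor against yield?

Converting E to GPa, α to ×10⁻⁶/K, σ_y to MPa, then σ and n for each:
  sample H: E = 129.8, α = 1.39, σ_y = 567.0 → σ = 44.4 MPa, n = 12.8
  sample G: E = 11.00, α = 5.99, σ_y = 48.68 → σ = 16.2 MPa, n = 3.00
  sample S: E = 209.5, α = 12.8, σ_y = 483.0 → σ = 660 MPa, n = 0.732
  sample B: E = 117.4, α = 8.75, σ_y = 1020 → σ = 253 MPa, n = 4.04
Sample S has the lowest safety factor, n = 0.732.

sample S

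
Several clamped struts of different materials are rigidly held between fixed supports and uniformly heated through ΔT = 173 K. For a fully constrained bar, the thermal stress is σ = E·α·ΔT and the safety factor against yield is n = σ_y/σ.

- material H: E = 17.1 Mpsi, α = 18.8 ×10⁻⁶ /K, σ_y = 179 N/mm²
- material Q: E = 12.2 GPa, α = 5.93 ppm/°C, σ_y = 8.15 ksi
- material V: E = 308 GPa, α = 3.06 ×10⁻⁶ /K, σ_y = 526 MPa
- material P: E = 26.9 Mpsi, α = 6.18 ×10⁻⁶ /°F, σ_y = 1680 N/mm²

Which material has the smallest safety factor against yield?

With everything in SI (GPa, ×10⁻⁶/K, MPa):
  material H: E = 117.9, α = 18.8, σ_y = 179.0 → σ = 383 MPa, n = 0.467
  material Q: E = 12.20, α = 5.93, σ_y = 56.19 → σ = 12.5 MPa, n = 4.49
  material V: E = 308.0, α = 3.06, σ_y = 526.0 → σ = 163 MPa, n = 3.23
  material P: E = 185.5, α = 11.1, σ_y = 1680 → σ = 357 MPa, n = 4.71
Material H has the lowest safety factor, n = 0.467.

material H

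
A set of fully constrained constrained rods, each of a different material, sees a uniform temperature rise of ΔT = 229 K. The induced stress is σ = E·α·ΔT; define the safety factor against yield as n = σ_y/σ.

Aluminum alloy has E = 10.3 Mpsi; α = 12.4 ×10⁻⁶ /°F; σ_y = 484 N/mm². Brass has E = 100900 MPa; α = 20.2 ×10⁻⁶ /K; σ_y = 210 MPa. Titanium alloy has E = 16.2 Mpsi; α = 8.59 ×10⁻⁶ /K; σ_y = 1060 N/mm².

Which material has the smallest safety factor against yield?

brass

Per material, after unit conversion:
  aluminum alloy: E = 71.02, α = 22.3, σ_y = 484.0 → σ = 363 MPa, n = 1.33
  brass: E = 100.9, α = 20.2, σ_y = 210.0 → σ = 467 MPa, n = 0.450
  titanium alloy: E = 111.7, α = 8.59, σ_y = 1060 → σ = 220 MPa, n = 4.82
Smallest n: brass with n = 0.450.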